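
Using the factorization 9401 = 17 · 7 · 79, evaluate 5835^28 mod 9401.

256

Mod 17: 5835 ≡ 4; by Fermat, exponent reduces to 28 mod 16 = 12; 4^12 ≡ 1 (mod 17).
Mod 7: 5835 ≡ 4; by Fermat, exponent reduces to 28 mod 6 = 4; 4^4 ≡ 4 (mod 7).
Mod 79: 5835 ≡ 68; 68^28 ≡ 19 (mod 79).
Combine by CRT: x ≡ 1 (mod 17), x ≡ 4 (mod 7), x ≡ 19 (mod 79) ⇒ x ≡ 256 (mod 9401).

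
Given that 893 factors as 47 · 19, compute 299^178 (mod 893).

225

Mod 47: 299 ≡ 17; by Fermat, exponent reduces to 178 mod 46 = 40; 17^40 ≡ 37 (mod 47).
Mod 19: 299 ≡ 14; by Fermat, exponent reduces to 178 mod 18 = 16; 14^16 ≡ 16 (mod 19).
Combine by CRT: x ≡ 37 (mod 47), x ≡ 16 (mod 19) ⇒ x ≡ 225 (mod 893).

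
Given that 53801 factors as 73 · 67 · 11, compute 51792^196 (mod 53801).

Mod 73: 51792 ≡ 35; by Fermat, exponent reduces to 196 mod 72 = 52; 35^52 ≡ 32 (mod 73).
Mod 67: 51792 ≡ 1; by Fermat, exponent reduces to 196 mod 66 = 64; 1^64 ≡ 1 (mod 67).
Mod 11: 51792 ≡ 4; by Fermat, exponent reduces to 196 mod 10 = 6; 4^6 ≡ 4 (mod 11).
Combine by CRT: x ≡ 32 (mod 73), x ≡ 1 (mod 67), x ≡ 4 (mod 11) ⇒ x ≡ 5361 (mod 53801).

5361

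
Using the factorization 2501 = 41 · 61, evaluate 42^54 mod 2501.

2338

Mod 41: 42 ≡ 1; by Fermat, exponent reduces to 54 mod 40 = 14; 1^14 ≡ 1 (mod 41).
Mod 61: 42 ≡ 42; 42^54 ≡ 20 (mod 61).
Combine by CRT: x ≡ 1 (mod 41), x ≡ 20 (mod 61) ⇒ x ≡ 2338 (mod 2501).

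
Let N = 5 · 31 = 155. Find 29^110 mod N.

Mod 5: 29 ≡ 4; by Fermat, exponent reduces to 110 mod 4 = 2; 4^2 ≡ 1 (mod 5).
Mod 31: 29 ≡ 29; by Fermat, exponent reduces to 110 mod 30 = 20; 29^20 ≡ 1 (mod 31).
Combine by CRT: x ≡ 1 (mod 5), x ≡ 1 (mod 31) ⇒ x ≡ 1 (mod 155).

1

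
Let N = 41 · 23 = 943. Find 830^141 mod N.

420

Mod 41: 830 ≡ 10; by Fermat, exponent reduces to 141 mod 40 = 21; 10^21 ≡ 10 (mod 41).
Mod 23: 830 ≡ 2; by Fermat, exponent reduces to 141 mod 22 = 9; 2^9 ≡ 6 (mod 23).
Combine by CRT: x ≡ 10 (mod 41), x ≡ 6 (mod 23) ⇒ x ≡ 420 (mod 943).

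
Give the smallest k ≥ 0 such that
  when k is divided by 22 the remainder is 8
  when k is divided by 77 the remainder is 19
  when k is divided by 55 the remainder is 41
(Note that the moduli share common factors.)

96

Combine the congruences pairwise.
gcd(22, 77) = 11 and 11 | (19 − 8), so the pair is consistent; merging gives k ≡ 96 (mod 154), where 154 = lcm(22, 77).
gcd(154, 55) = 11 and 11 | (41 − 96), so the pair is consistent; merging gives k ≡ 96 (mod 770), where 770 = lcm(154, 55).
The solution is unique modulo lcm(22, 77, 55) = 770.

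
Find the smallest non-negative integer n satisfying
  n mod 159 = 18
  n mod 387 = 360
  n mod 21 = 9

112590

gcd(159, 387) = 3 and 3 | (360 − 18), so the pair is consistent; merging gives n ≡ 10035 (mod 20511), where 20511 = lcm(159, 387).
gcd(20511, 21) = 3 and 3 | (9 − 10035), so the pair is consistent; merging gives n ≡ 112590 (mod 143577), where 143577 = lcm(20511, 21).
The solution is unique modulo lcm(159, 387, 21) = 143577.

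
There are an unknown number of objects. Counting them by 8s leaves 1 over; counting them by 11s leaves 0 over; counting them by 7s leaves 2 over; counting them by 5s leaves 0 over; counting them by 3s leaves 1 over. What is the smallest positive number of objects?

5665

From N ≡ 1 (mod 8) write N = 1 + 8t. Substituting into N ≡ 0 (mod 11) gives 8t ≡ 10 (mod 11), and since 8⁻¹ ≡ 7 (mod 11), t ≡ 4. Hence N ≡ 1 + 8·4 = 33 (mod 88).
From N ≡ 33 (mod 88) write N = 33 + 88t. Substituting into N ≡ 2 (mod 7) gives 88t ≡ 4 (mod 7), and since 4⁻¹ ≡ 2 (mod 7), t ≡ 1. Hence N ≡ 33 + 88·1 = 121 (mod 616).
From N ≡ 121 (mod 616) write N = 121 + 616t. Substituting into N ≡ 0 (mod 5) gives 616t ≡ 4 (mod 5), and since 1⁻¹ ≡ 1 (mod 5), t ≡ 4. Hence N ≡ 121 + 616·4 = 2585 (mod 3080).
From N ≡ 2585 (mod 3080) write N = 2585 + 3080t. Substituting into N ≡ 1 (mod 3) gives 3080t ≡ 2 (mod 3), and since 2⁻¹ ≡ 2 (mod 3), t ≡ 1. Hence N ≡ 2585 + 3080·1 = 5665 (mod 9240).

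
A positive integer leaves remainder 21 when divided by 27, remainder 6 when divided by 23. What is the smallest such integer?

75

From k ≡ 21 (mod 27) write k = 21 + 27t. Substituting into k ≡ 6 (mod 23) gives 27t ≡ 8 (mod 23), and since 4⁻¹ ≡ 6 (mod 23), t ≡ 2. Hence k ≡ 21 + 27·2 = 75 (mod 621).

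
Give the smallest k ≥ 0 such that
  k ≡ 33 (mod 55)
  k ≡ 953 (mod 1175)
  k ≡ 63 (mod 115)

gcd(55, 1175) = 5 and 5 | (953 − 33), so the pair is consistent; merging gives k ≡ 11528 (mod 12925), where 12925 = lcm(55, 1175).
gcd(12925, 115) = 5 and 5 | (63 − 11528), so the pair is consistent; merging gives k ≡ 153703 (mod 297275), where 297275 = lcm(12925, 115).
The solution is unique modulo lcm(55, 1175, 115) = 297275.

153703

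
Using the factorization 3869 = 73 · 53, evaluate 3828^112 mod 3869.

3508

Mod 73: 3828 ≡ 32; by Fermat, exponent reduces to 112 mod 72 = 40; 32^40 ≡ 4 (mod 73).
Mod 53: 3828 ≡ 12; by Fermat, exponent reduces to 112 mod 52 = 8; 12^8 ≡ 10 (mod 53).
Combine by CRT: x ≡ 4 (mod 73), x ≡ 10 (mod 53) ⇒ x ≡ 3508 (mod 3869).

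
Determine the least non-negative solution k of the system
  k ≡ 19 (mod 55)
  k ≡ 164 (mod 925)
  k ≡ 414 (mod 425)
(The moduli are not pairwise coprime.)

Combine the congruences pairwise.
gcd(55, 925) = 5 and 5 | (164 − 19), so the pair is consistent; merging gives k ≡ 8489 (mod 10175), where 10175 = lcm(55, 925).
gcd(10175, 425) = 25 and 25 | (414 − 8489), so the pair is consistent; merging gives k ≡ 8489 (mod 172975), where 172975 = lcm(10175, 425).
The solution is unique modulo lcm(55, 925, 425) = 172975.

8489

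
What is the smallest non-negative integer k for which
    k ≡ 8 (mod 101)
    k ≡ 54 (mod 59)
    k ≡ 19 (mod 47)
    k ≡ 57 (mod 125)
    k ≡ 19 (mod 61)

The moduli are pairwise coprime; N = 101·59·47·125·61 = 2135556625.
N/101 = 21144125; 21144125 ≡ 78 (mod 101); 78·79 ≡ 1, so inverse 79.
N/59 = 36195875; 36195875 ≡ 24 (mod 59); 24·32 ≡ 1, so inverse 32.
N/47 = 45437375; 45437375 ≡ 31 (mod 47); 31·44 ≡ 1, so inverse 44.
N/125 = 17084453; 17084453 ≡ 78 (mod 125); 78·117 ≡ 1, so inverse 117.
N/61 = 35009125; 35009125 ≡ 5 (mod 61); 5·49 ≡ 1, so inverse 49.
k ≡ 8·21144125·79 + 54·36195875·32 + 19·45437375·44 + 57·17084453·117 + 19·35009125·49 = 260424916932.
260424916932 mod 2135556625 = 2022565307.

2022565307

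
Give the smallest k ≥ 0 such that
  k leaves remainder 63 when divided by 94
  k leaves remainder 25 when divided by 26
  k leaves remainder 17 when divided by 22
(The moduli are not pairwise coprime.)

Combine the congruences pairwise.
gcd(94, 26) = 2 and 2 | (25 − 63), so the pair is consistent; merging gives k ≡ 909 (mod 1222), where 1222 = lcm(94, 26).
gcd(1222, 22) = 2 and 2 | (17 − 909), so the pair is consistent; merging gives k ≡ 13129 (mod 13442), where 13442 = lcm(1222, 22).
The solution is unique modulo lcm(94, 26, 22) = 13442.

13129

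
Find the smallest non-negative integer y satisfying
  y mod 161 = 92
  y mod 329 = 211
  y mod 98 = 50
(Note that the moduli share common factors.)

Combine the congruences pairwise.
gcd(161, 329) = 7 and 7 | (211 − 92), so the pair is consistent; merging gives y ≡ 2185 (mod 7567), where 7567 = lcm(161, 329).
gcd(7567, 98) = 7 and 7 | (50 − 2185), so the pair is consistent; merging gives y ≡ 9752 (mod 105938), where 105938 = lcm(7567, 98).
The solution is unique modulo lcm(161, 329, 98) = 105938.

9752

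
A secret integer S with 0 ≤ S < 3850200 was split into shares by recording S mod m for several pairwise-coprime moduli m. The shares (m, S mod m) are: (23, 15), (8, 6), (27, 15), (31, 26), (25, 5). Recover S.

The moduli are pairwise coprime; N = 23·8·27·31·25 = 3850200.
N/23 = 167400; 167400 ≡ 6 (mod 23); 6·4 ≡ 1, so inverse 4.
N/8 = 481275; 481275 ≡ 3 (mod 8); 3·3 ≡ 1, so inverse 3.
N/27 = 142600; 142600 ≡ 13 (mod 27); 13·25 ≡ 1, so inverse 25.
N/31 = 124200; 124200 ≡ 14 (mod 31); 14·20 ≡ 1, so inverse 20.
N/25 = 154008; 154008 ≡ 8 (mod 25); 8·22 ≡ 1, so inverse 22.
S ≡ 15·167400·4 + 6·481275·3 + 15·142600·25 + 26·124200·20 + 5·154008·22 = 153706830.
153706830 mod 3850200 = 3549030.

3549030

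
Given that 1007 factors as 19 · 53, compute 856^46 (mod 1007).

Mod 19: 856 ≡ 1; by Fermat, exponent reduces to 46 mod 18 = 10; 1^10 ≡ 1 (mod 19).
Mod 53: 856 ≡ 8; 8^46 ≡ 9 (mod 53).
Combine by CRT: x ≡ 1 (mod 19), x ≡ 9 (mod 53) ⇒ x ≡ 115 (mod 1007).

115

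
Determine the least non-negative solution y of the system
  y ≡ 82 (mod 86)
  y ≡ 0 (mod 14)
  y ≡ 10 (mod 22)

3178

gcd(86, 14) = 2 and 2 | (0 − 82), so the pair is consistent; merging gives y ≡ 168 (mod 602), where 602 = lcm(86, 14).
gcd(602, 22) = 2 and 2 | (10 − 168), so the pair is consistent; merging gives y ≡ 3178 (mod 6622), where 6622 = lcm(602, 22).
The solution is unique modulo lcm(86, 14, 22) = 6622.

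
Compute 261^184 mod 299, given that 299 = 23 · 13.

Mod 23: 261 ≡ 8; by Fermat, exponent reduces to 184 mod 22 = 8; 8^8 ≡ 4 (mod 23).
Mod 13: 261 ≡ 1; by Fermat, exponent reduces to 184 mod 12 = 4; 1^4 ≡ 1 (mod 13).
Combine by CRT: x ≡ 4 (mod 23), x ≡ 1 (mod 13) ⇒ x ≡ 27 (mod 299).

27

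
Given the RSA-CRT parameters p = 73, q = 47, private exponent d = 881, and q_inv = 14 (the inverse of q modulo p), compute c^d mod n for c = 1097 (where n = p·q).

d_p = d mod (p−1) = 881 mod 72 = 17; d_q = d mod (q−1) = 7.
m₁ = c^(d_p) mod p: c ≡ 2 (mod 73), and 2^17 mod 73 = 37.
m₂ = c^(d_q) mod q: c ≡ 16 (mod 47), and 16^7 mod 47 = 32.
h = q_inv·(m₁ − m₂) mod p = 14·(37 − 32) mod 73 = 70.
m = m₂ + h·q = 32 + 70·47 = 3322.

3322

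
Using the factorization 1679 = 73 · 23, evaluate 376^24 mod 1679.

Mod 73: 376 ≡ 11; 11^24 ≡ 8 (mod 73).
Mod 23: 376 ≡ 8; by Fermat, exponent reduces to 24 mod 22 = 2; 8^2 ≡ 18 (mod 23).
Combine by CRT: x ≡ 8 (mod 73), x ≡ 18 (mod 23) ⇒ x ≡ 1030 (mod 1679).

1030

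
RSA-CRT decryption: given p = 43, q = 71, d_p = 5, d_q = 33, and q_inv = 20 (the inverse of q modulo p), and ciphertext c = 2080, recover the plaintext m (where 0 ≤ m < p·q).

m₁ = c^(d_p) mod p: c ≡ 16 (mod 43), and 16^5 mod 43 = 21.
m₂ = c^(d_q) mod q: c ≡ 21 (mod 71), and 21^33 mod 71 = 52.
h = q_inv·(m₁ − m₂) mod p = 20·(21 − 52) mod 43 = 25.
m = m₂ + h·q = 52 + 25·71 = 1827.

1827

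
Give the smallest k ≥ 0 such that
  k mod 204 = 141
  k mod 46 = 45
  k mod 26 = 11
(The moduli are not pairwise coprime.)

gcd(204, 46) = 2 and 2 | (45 − 141), so the pair is consistent; merging gives k ≡ 1977 (mod 4692), where 4692 = lcm(204, 46).
gcd(4692, 26) = 2 and 2 | (11 − 1977), so the pair is consistent; merging gives k ≡ 16053 (mod 60996), where 60996 = lcm(4692, 26).
The solution is unique modulo lcm(204, 46, 26) = 60996.

16053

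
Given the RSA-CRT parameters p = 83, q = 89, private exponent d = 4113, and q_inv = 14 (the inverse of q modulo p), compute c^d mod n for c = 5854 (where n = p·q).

d_p = d mod (p−1) = 4113 mod 82 = 13; d_q = d mod (q−1) = 65.
m₁ = c^(d_p) mod p: c ≡ 44 (mod 83), and 44^13 mod 83 = 28.
m₂ = c^(d_q) mod q: c ≡ 69 (mod 89), and 69^65 mod 89 = 49.
h = q_inv·(m₁ − m₂) mod p = 14·(28 − 49) mod 83 = 38.
m = m₂ + h·q = 49 + 38·89 = 3431.

3431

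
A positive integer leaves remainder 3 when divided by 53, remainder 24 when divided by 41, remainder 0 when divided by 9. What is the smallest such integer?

639

The moduli are pairwise coprime; M = 53·41·9 = 19557.
M/53 = 369; 369 ≡ 51 (mod 53); 51·26 ≡ 1, so inverse 26.
M/41 = 477; 477 ≡ 26 (mod 41); 26·30 ≡ 1, so inverse 30.
M/9 = 2173; 2173 ≡ 4 (mod 9); 4·7 ≡ 1, so inverse 7.
N ≡ 3·369·26 + 24·477·30 + 0·2173·7 = 372222.
372222 mod 19557 = 639.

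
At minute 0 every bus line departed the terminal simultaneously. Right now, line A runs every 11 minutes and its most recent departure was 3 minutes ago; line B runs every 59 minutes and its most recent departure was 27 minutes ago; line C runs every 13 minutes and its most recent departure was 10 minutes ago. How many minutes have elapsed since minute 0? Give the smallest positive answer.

From t ≡ 3 (mod 11) write t = 3 + 11s. Substituting into t ≡ 27 (mod 59) gives 11s ≡ 24 (mod 59), and since 11⁻¹ ≡ 43 (mod 59), s ≡ 29. Hence t ≡ 3 + 11·29 = 322 (mod 649).
From t ≡ 322 (mod 649) write t = 322 + 649s. Substituting into t ≡ 10 (mod 13) gives 649s ≡ 0 (mod 13), and since 12⁻¹ ≡ 12 (mod 13), s ≡ 0. Hence t ≡ 322 + 649·0 = 322 (mod 8437).

322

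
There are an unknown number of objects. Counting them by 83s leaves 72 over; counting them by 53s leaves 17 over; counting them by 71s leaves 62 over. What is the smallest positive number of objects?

242598

The moduli are pairwise coprime; M = 83·53·71 = 312329.
M/83 = 3763; 3763 ≡ 28 (mod 83); 28·3 ≡ 1, so inverse 3.
M/53 = 5893; 5893 ≡ 10 (mod 53); 10·16 ≡ 1, so inverse 16.
M/71 = 4399; 4399 ≡ 68 (mod 71); 68·47 ≡ 1, so inverse 47.
N ≡ 72·3763·3 + 17·5893·16 + 62·4399·47 = 15234390.
15234390 mod 312329 = 242598.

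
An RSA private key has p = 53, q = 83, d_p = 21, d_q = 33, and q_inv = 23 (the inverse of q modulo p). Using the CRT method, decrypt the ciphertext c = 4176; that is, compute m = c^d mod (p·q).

4144

m₁ = c^(d_p) mod p: c ≡ 42 (mod 53), and 42^21 mod 53 = 10.
m₂ = c^(d_q) mod q: c ≡ 26 (mod 83), and 26^33 mod 83 = 77.
h = q_inv·(m₁ − m₂) mod p = 23·(10 − 77) mod 53 = 49.
m = m₂ + h·q = 77 + 49·83 = 4144.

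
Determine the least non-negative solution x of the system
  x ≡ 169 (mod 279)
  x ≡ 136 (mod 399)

gcd(279, 399) = 3 and 3 | (136 − 169), so the pair is consistent; merging gives x ≡ 30859 (mod 37107), where 37107 = lcm(279, 399).
The solution is unique modulo lcm(279, 399) = 37107.

30859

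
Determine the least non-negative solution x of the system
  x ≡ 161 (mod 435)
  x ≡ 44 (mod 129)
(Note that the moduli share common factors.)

4946

gcd(435, 129) = 3 and 3 | (44 − 161), so the pair is consistent; merging gives x ≡ 4946 (mod 18705), where 18705 = lcm(435, 129).
The solution is unique modulo lcm(435, 129) = 18705.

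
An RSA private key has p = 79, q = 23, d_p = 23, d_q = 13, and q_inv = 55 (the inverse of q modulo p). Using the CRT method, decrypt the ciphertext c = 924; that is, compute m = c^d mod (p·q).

m₁ = c^(d_p) mod p: c ≡ 55 (mod 79), and 55^23 mod 79 = 23.
m₂ = c^(d_q) mod q: c ≡ 4 (mod 23), and 4^13 mod 23 = 16.
h = q_inv·(m₁ − m₂) mod p = 55·(23 − 16) mod 79 = 69.
m = m₂ + h·q = 16 + 69·23 = 1603.

1603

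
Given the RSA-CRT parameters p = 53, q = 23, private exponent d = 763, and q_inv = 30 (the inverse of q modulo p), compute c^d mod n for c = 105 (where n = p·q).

d_p = d mod (p−1) = 763 mod 52 = 35; d_q = d mod (q−1) = 15.
m₁ = c^(d_p) mod p: c ≡ 52 (mod 53), and 52^35 mod 53 = 52.
m₂ = c^(d_q) mod q: c ≡ 13 (mod 23), and 13^15 mod 23 = 18.
h = q_inv·(m₁ − m₂) mod p = 30·(52 − 18) mod 53 = 13.
m = m₂ + h·q = 18 + 13·23 = 317.

317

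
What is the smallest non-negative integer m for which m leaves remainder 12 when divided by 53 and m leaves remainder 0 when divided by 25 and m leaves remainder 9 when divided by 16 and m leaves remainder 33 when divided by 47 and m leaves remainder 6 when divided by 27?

The moduli are pairwise coprime; N = 53·25·16·47·27 = 26902800.
N/53 = 507600; 507600 ≡ 19 (mod 53); 19·14 ≡ 1, so inverse 14.
N/25 = 1076112; 1076112 ≡ 12 (mod 25); 12·23 ≡ 1, so inverse 23.
N/16 = 1681425; 1681425 ≡ 1 (mod 16), inverse 1.
N/47 = 572400; 572400 ≡ 34 (mod 47); 34·18 ≡ 1, so inverse 18.
N/27 = 996400; 996400 ≡ 19 (mod 27); 19·10 ≡ 1, so inverse 10.
m ≡ 12·507600·14 + 0·1076112·23 + 9·1681425·1 + 33·572400·18 + 6·996400·10 = 500199225.
500199225 mod 26902800 = 15948825.

15948825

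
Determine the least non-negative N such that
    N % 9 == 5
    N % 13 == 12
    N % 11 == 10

428

The moduli are pairwise coprime; M = 9·13·11 = 1287.
M/9 = 143; 143 ≡ 8 (mod 9); 8·8 ≡ 1, so inverse 8.
M/13 = 99; 99 ≡ 8 (mod 13); 8·5 ≡ 1, so inverse 5.
M/11 = 117; 117 ≡ 7 (mod 11); 7·8 ≡ 1, so inverse 8.
N ≡ 5·143·8 + 12·99·5 + 10·117·8 = 21020.
21020 mod 1287 = 428.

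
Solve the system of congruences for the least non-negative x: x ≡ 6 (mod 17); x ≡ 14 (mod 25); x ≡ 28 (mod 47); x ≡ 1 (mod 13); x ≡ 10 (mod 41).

98164

The moduli are pairwise coprime; N = 17·25·47·13·41 = 10646675.
N/17 = 626275; 626275 ≡ 12 (mod 17); 12·10 ≡ 1, so inverse 10.
N/25 = 425867; 425867 ≡ 17 (mod 25); 17·3 ≡ 1, so inverse 3.
N/47 = 226525; 226525 ≡ 32 (mod 47); 32·25 ≡ 1, so inverse 25.
N/13 = 818975; 818975 ≡ 1 (mod 13), inverse 1.
N/41 = 259675; 259675 ≡ 22 (mod 41); 22·28 ≡ 1, so inverse 28.
x ≡ 6·626275·10 + 14·425867·3 + 28·226525·25 + 1·818975·1 + 10·259675·28 = 287558389.
287558389 mod 10646675 = 98164.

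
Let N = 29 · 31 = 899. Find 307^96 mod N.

233

Mod 29: 307 ≡ 17; by Fermat, exponent reduces to 96 mod 28 = 12; 17^12 ≡ 1 (mod 29).
Mod 31: 307 ≡ 28; by Fermat, exponent reduces to 96 mod 30 = 6; 28^6 ≡ 16 (mod 31).
Combine by CRT: x ≡ 1 (mod 29), x ≡ 16 (mod 31) ⇒ x ≡ 233 (mod 899).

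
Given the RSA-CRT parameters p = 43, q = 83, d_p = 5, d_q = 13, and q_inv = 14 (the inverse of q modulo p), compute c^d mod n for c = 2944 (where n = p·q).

m₁ = c^(d_p) mod p: c ≡ 20 (mod 43), and 20^5 mod 43 = 26.
m₂ = c^(d_q) mod q: c ≡ 39 (mod 83), and 39^13 mod 83 = 55.
h = q_inv·(m₁ − m₂) mod p = 14·(26 − 55) mod 43 = 24.
m = m₂ + h·q = 55 + 24·83 = 2047.

2047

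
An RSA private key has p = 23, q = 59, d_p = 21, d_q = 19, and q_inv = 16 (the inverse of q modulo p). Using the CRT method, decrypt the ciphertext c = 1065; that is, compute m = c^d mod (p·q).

171

m₁ = c^(d_p) mod p: c ≡ 7 (mod 23), and 7^21 mod 23 = 10.
m₂ = c^(d_q) mod q: c ≡ 3 (mod 59), and 3^19 mod 59 = 53.
h = q_inv·(m₁ − m₂) mod p = 16·(10 − 53) mod 23 = 2.
m = m₂ + h·q = 53 + 2·59 = 171.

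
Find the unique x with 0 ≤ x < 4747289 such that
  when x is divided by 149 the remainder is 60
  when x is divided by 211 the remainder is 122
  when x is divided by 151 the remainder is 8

251423

From x ≡ 60 (mod 149) write x = 60 + 149t. Substituting into x ≡ 122 (mod 211) gives 149t ≡ 62 (mod 211), and since 149⁻¹ ≡ 17 (mod 211), t ≡ 210. Hence x ≡ 60 + 149·210 = 31350 (mod 31439).
From x ≡ 31350 (mod 31439) write x = 31350 + 31439t. Substituting into x ≡ 8 (mod 151) gives 31439t ≡ 66 (mod 151), and since 31⁻¹ ≡ 39 (mod 151), t ≡ 7. Hence x ≡ 31350 + 31439·7 = 251423 (mod 4747289).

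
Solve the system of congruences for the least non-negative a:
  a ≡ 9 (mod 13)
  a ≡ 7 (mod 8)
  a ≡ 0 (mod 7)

From a ≡ 9 (mod 13) write a = 9 + 13t. Substituting into a ≡ 7 (mod 8) gives 13t ≡ 6 (mod 8), and since 5⁻¹ ≡ 5 (mod 8), t ≡ 6. Hence a ≡ 9 + 13·6 = 87 (mod 104).
From a ≡ 87 (mod 104) write a = 87 + 104t. Substituting into a ≡ 0 (mod 7) gives 104t ≡ 4 (mod 7), and since 6⁻¹ ≡ 6 (mod 7), t ≡ 3. Hence a ≡ 87 + 104·3 = 399 (mod 728).

399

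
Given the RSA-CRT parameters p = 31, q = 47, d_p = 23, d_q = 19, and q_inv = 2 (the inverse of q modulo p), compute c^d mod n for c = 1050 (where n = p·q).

1021

m₁ = c^(d_p) mod p: c ≡ 27 (mod 31), and 27^23 mod 31 = 29.
m₂ = c^(d_q) mod q: c ≡ 16 (mod 47), and 16^19 mod 47 = 34.
h = q_inv·(m₁ − m₂) mod p = 2·(29 − 34) mod 31 = 21.
m = m₂ + h·q = 34 + 21·47 = 1021.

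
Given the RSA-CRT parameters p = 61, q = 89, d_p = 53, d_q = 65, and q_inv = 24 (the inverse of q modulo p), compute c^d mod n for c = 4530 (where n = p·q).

2680

m₁ = c^(d_p) mod p: c ≡ 16 (mod 61), and 16^53 mod 61 = 57.
m₂ = c^(d_q) mod q: c ≡ 80 (mod 89), and 80^65 mod 89 = 10.
h = q_inv·(m₁ − m₂) mod p = 24·(57 − 10) mod 61 = 30.
m = m₂ + h·q = 10 + 30·89 = 2680.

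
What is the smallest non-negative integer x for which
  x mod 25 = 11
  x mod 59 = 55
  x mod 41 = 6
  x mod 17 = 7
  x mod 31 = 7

Combine the congruences pairwise.
From x ≡ 11 (mod 25) write x = 11 + 25t. Substituting into x ≡ 55 (mod 59) gives 25t ≡ 44 (mod 59), and since 25⁻¹ ≡ 26 (mod 59), t ≡ 23. Hence x ≡ 11 + 25·23 = 586 (mod 1475).
From x ≡ 586 (mod 1475) write x = 586 + 1475t. Substituting into x ≡ 6 (mod 41) gives 1475t ≡ 35 (mod 41), and since 40⁻¹ ≡ 40 (mod 41), t ≡ 6. Hence x ≡ 586 + 1475·6 = 9436 (mod 60475).
From x ≡ 9436 (mod 60475) write x = 9436 + 60475t. Substituting into x ≡ 7 (mod 17) gives 60475t ≡ 6 (mod 17), and since 6⁻¹ ≡ 3 (mod 17), t ≡ 1. Hence x ≡ 9436 + 60475·1 = 69911 (mod 1028075).
From x ≡ 69911 (mod 1028075) write x = 69911 + 1028075t. Substituting into x ≡ 7 (mod 31) gives 1028075t ≡ 1 (mod 31), and since 22⁻¹ ≡ 24 (mod 31), t ≡ 24. Hence x ≡ 69911 + 1028075·24 = 24743711 (mod 31870325).

24743711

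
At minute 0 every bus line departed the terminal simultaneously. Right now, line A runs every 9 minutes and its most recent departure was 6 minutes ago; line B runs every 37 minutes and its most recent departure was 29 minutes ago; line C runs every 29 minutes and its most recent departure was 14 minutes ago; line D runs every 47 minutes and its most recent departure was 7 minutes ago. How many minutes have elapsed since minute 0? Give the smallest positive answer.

From t ≡ 6 (mod 9) write t = 6 + 9s. Substituting into t ≡ 29 (mod 37) gives 9s ≡ 23 (mod 37), and since 9⁻¹ ≡ 33 (mod 37), s ≡ 19. Hence t ≡ 6 + 9·19 = 177 (mod 333).
From t ≡ 177 (mod 333) write t = 177 + 333s. Substituting into t ≡ 14 (mod 29) gives 333s ≡ 11 (mod 29), and since 14⁻¹ ≡ 27 (mod 29), s ≡ 7. Hence t ≡ 177 + 333·7 = 2508 (mod 9657).
From t ≡ 2508 (mod 9657) write t = 2508 + 9657s. Substituting into t ≡ 7 (mod 47) gives 9657s ≡ 37 (mod 47), and since 22⁻¹ ≡ 15 (mod 47), s ≡ 38. Hence t ≡ 2508 + 9657·38 = 369474 (mod 453879).

369474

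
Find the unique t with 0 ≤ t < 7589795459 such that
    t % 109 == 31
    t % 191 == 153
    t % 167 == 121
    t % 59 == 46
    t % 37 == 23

Combine the congruences pairwise.
From t ≡ 31 (mod 109) write t = 31 + 109s. Substituting into t ≡ 153 (mod 191) gives 109s ≡ 122 (mod 191), and since 109⁻¹ ≡ 184 (mod 191), s ≡ 101. Hence t ≡ 31 + 109·101 = 11040 (mod 20819).
From t ≡ 11040 (mod 20819) write t = 11040 + 20819s. Substituting into t ≡ 121 (mod 167) gives 20819s ≡ 103 (mod 167), and since 111⁻¹ ≡ 164 (mod 167), s ≡ 25. Hence t ≡ 11040 + 20819·25 = 531515 (mod 3476773).
From t ≡ 531515 (mod 3476773) write t = 531515 + 3476773s. Substituting into t ≡ 46 (mod 59) gives 3476773s ≡ 3 (mod 59), and since 21⁻¹ ≡ 45 (mod 59), s ≡ 17. Hence t ≡ 531515 + 3476773·17 = 59636656 (mod 205129607).
From t ≡ 59636656 (mod 205129607) write t = 59636656 + 205129607s. Substituting into t ≡ 23 (mod 37) gives 205129607s ≡ 4 (mod 37), and since 16⁻¹ ≡ 7 (mod 37), s ≡ 28. Hence t ≡ 59636656 + 205129607·28 = 5803265652 (mod 7589795459).

5803265652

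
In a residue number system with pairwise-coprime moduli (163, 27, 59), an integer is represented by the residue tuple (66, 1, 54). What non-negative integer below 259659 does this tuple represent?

The moduli are pairwise coprime; N = 163·27·59 = 259659.
N/163 = 1593; 1593 ≡ 126 (mod 163); 126·22 ≡ 1, so inverse 22.
N/27 = 9617; 9617 ≡ 5 (mod 27); 5·11 ≡ 1, so inverse 11.
N/59 = 4401; 4401 ≡ 35 (mod 59); 35·27 ≡ 1, so inverse 27.
x ≡ 66·1593·22 + 1·9617·11 + 54·4401·27 = 8835481.
8835481 mod 259659 = 7075.

7075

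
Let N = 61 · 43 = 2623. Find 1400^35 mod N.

2014

Mod 61: 1400 ≡ 58; 58^35 ≡ 1 (mod 61).
Mod 43: 1400 ≡ 24; 24^35 ≡ 36 (mod 43).
Combine by CRT: x ≡ 1 (mod 61), x ≡ 36 (mod 43) ⇒ x ≡ 2014 (mod 2623).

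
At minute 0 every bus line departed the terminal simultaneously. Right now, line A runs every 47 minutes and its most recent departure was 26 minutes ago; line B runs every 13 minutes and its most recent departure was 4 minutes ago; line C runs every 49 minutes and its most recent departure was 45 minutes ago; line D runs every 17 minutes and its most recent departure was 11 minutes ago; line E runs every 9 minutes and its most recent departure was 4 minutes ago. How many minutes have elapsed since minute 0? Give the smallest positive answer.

The moduli are pairwise coprime; N = 47·13·49·17·9 = 4580667.
N/47 = 97461; 97461 ≡ 30 (mod 47); 30·11 ≡ 1, so inverse 11.
N/13 = 352359; 352359 ≡ 7 (mod 13); 7·2 ≡ 1, so inverse 2.
N/49 = 93483; 93483 ≡ 40 (mod 49); 40·38 ≡ 1, so inverse 38.
N/17 = 269451; 269451 ≡ 1 (mod 17), inverse 1.
N/9 = 508963; 508963 ≡ 4 (mod 9); 4·7 ≡ 1, so inverse 7.
t ≡ 26·97461·11 + 4·352359·2 + 45·93483·38 + 11·269451·1 + 4·508963·7 = 207763573.
207763573 mod 4580667 = 1633558.

1633558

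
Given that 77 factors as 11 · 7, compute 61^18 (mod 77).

Mod 11: 61 ≡ 6; by Fermat, exponent reduces to 18 mod 10 = 8; 6^8 ≡ 4 (mod 11).
Mod 7: 61 ≡ 5; since 6 | 18, by Fermat 5^18 ≡ 1 (mod 7).
Combine by CRT: x ≡ 4 (mod 11), x ≡ 1 (mod 7) ⇒ x ≡ 15 (mod 77).

15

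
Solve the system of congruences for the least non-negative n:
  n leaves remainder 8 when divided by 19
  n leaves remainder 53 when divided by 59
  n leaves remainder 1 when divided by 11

The moduli are pairwise coprime; M = 19·59·11 = 12331.
M/19 = 649; 649 ≡ 3 (mod 19); 3·13 ≡ 1, so inverse 13.
M/59 = 209; 209 ≡ 32 (mod 59); 32·24 ≡ 1, so inverse 24.
M/11 = 1121; 1121 ≡ 10 (mod 11); 10·10 ≡ 1, so inverse 10.
n ≡ 8·649·13 + 53·209·24 + 1·1121·10 = 344554.
344554 mod 12331 = 11617.

11617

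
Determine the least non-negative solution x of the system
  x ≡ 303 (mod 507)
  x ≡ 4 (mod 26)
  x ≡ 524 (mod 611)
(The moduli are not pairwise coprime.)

20076

gcd(507, 26) = 13 and 13 | (4 − 303), so the pair is consistent; merging gives x ≡ 810 (mod 1014), where 1014 = lcm(507, 26).
gcd(1014, 611) = 13 and 13 | (524 − 810), so the pair is consistent; merging gives x ≡ 20076 (mod 47658), where 47658 = lcm(1014, 611).
The solution is unique modulo lcm(507, 26, 611) = 47658.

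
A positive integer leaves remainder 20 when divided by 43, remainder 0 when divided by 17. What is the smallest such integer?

From N ≡ 20 (mod 43) write N = 20 + 43t. Substituting into N ≡ 0 (mod 17) gives 43t ≡ 14 (mod 17), and since 9⁻¹ ≡ 2 (mod 17), t ≡ 11. Hence N ≡ 20 + 43·11 = 493 (mod 731).

493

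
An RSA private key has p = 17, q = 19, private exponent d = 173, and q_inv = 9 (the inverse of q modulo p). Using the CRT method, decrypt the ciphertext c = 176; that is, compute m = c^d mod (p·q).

d_p = d mod (p−1) = 173 mod 16 = 13; d_q = d mod (q−1) = 11.
m₁ = c^(d_p) mod p: c ≡ 6 (mod 17), and 6^13 mod 17 = 10.
m₂ = c^(d_q) mod q: c ≡ 5 (mod 19), and 5^11 mod 19 = 6.
h = q_inv·(m₁ − m₂) mod p = 9·(10 − 6) mod 17 = 2.
m = m₂ + h·q = 6 + 2·19 = 44.

44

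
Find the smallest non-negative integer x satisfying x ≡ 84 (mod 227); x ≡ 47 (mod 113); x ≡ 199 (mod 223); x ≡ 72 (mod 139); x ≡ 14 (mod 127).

86290879121

The moduli are pairwise coprime; N = 227·113·223·139·127 = 100978213969.
N/227 = 444837947; 444837947 ≡ 121 (mod 227); 121·212 ≡ 1, so inverse 212.
N/113 = 893612513; 893612513 ≡ 38 (mod 113); 38·3 ≡ 1, so inverse 3.
N/223 = 452817103; 452817103 ≡ 216 (mod 223); 216·191 ≡ 1, so inverse 191.
N/139 = 726461971; 726461971 ≡ 16 (mod 139); 16·113 ≡ 1, so inverse 113.
N/127 = 795104047; 795104047 ≡ 100 (mod 127); 100·47 ≡ 1, so inverse 47.
x ≡ 84·444837947·212 + 47·893612513·3 + 199·452817103·191 + 72·726461971·113 + 14·795104047·47 = 31692471851418.
31692471851418 mod 100978213969 = 86290879121.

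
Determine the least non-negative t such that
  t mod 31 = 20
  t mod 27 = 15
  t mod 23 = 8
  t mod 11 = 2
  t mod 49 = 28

The moduli are pairwise coprime; N = 31·27·23·11·49 = 10376289.
N/31 = 334719; 334719 ≡ 12 (mod 31); 12·13 ≡ 1, so inverse 13.
N/27 = 384307; 384307 ≡ 16 (mod 27); 16·22 ≡ 1, so inverse 22.
N/23 = 451143; 451143 ≡ 21 (mod 23); 21·11 ≡ 1, so inverse 11.
N/11 = 943299; 943299 ≡ 5 (mod 11); 5·9 ≡ 1, so inverse 9.
N/49 = 211761; 211761 ≡ 32 (mod 49); 32·23 ≡ 1, so inverse 23.
t ≡ 20·334719·13 + 15·384307·22 + 8·451143·11 + 2·943299·9 + 28·211761·23 = 406902300.
406902300 mod 10376289 = 2227029.

2227029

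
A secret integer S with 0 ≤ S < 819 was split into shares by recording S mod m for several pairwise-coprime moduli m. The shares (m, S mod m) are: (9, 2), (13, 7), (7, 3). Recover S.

605

From S ≡ 2 (mod 9) write S = 2 + 9t. Substituting into S ≡ 7 (mod 13) gives 9t ≡ 5 (mod 13), and since 9⁻¹ ≡ 3 (mod 13), t ≡ 2. Hence S ≡ 2 + 9·2 = 20 (mod 117).
From S ≡ 20 (mod 117) write S = 20 + 117t. Substituting into S ≡ 3 (mod 7) gives 117t ≡ 4 (mod 7), and since 5⁻¹ ≡ 3 (mod 7), t ≡ 5. Hence S ≡ 20 + 117·5 = 605 (mod 819).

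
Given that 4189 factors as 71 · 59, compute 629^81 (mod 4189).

Mod 71: 629 ≡ 61; by Fermat, exponent reduces to 81 mod 70 = 11; 61^11 ≡ 55 (mod 71).
Mod 59: 629 ≡ 39; by Fermat, exponent reduces to 81 mod 58 = 23; 39^23 ≡ 38 (mod 59).
Combine by CRT: x ≡ 55 (mod 71), x ≡ 38 (mod 59) ⇒ x ≡ 2398 (mod 4189).

2398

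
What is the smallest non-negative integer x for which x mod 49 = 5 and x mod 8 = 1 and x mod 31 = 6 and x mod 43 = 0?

412585

From x ≡ 5 (mod 49) write x = 5 + 49t. Substituting into x ≡ 1 (mod 8) gives 49t ≡ 4 (mod 8), and since 1⁻¹ ≡ 1 (mod 8), t ≡ 4. Hence x ≡ 5 + 49·4 = 201 (mod 392).
From x ≡ 201 (mod 392) write x = 201 + 392t. Substituting into x ≡ 6 (mod 31) gives 392t ≡ 22 (mod 31), and since 20⁻¹ ≡ 14 (mod 31), t ≡ 29. Hence x ≡ 201 + 392·29 = 11569 (mod 12152).
From x ≡ 11569 (mod 12152) write x = 11569 + 12152t. Substituting into x ≡ 0 (mod 43) gives 12152t ≡ 41 (mod 43), and since 26⁻¹ ≡ 5 (mod 43), t ≡ 33. Hence x ≡ 11569 + 12152·33 = 412585 (mod 522536).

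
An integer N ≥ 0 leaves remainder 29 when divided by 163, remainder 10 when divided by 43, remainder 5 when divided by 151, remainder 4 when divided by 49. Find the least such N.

From N ≡ 29 (mod 163) write N = 29 + 163t. Substituting into N ≡ 10 (mod 43) gives 163t ≡ 24 (mod 43), and since 34⁻¹ ≡ 19 (mod 43), t ≡ 26. Hence N ≡ 29 + 163·26 = 4267 (mod 7009).
From N ≡ 4267 (mod 7009) write N = 4267 + 7009t. Substituting into N ≡ 5 (mod 151) gives 7009t ≡ 117 (mod 151), and since 63⁻¹ ≡ 12 (mod 151), t ≡ 45. Hence N ≡ 4267 + 7009·45 = 319672 (mod 1058359).
From N ≡ 319672 (mod 1058359) write N = 319672 + 1058359t. Substituting into N ≡ 4 (mod 49) gives 1058359t ≡ 8 (mod 49), and since 8⁻¹ ≡ 43 (mod 49), t ≡ 1. Hence N ≡ 319672 + 1058359·1 = 1378031 (mod 51859591).

1378031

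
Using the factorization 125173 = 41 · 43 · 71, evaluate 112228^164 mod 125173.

40799

Mod 41: 112228 ≡ 11; by Fermat, exponent reduces to 164 mod 40 = 4; 11^4 ≡ 4 (mod 41).
Mod 43: 112228 ≡ 41; by Fermat, exponent reduces to 164 mod 42 = 38; 41^38 ≡ 35 (mod 43).
Mod 71: 112228 ≡ 48; by Fermat, exponent reduces to 164 mod 70 = 24; 48^24 ≡ 45 (mod 71).
Combine by CRT: x ≡ 4 (mod 41), x ≡ 35 (mod 43), x ≡ 45 (mod 71) ⇒ x ≡ 40799 (mod 125173).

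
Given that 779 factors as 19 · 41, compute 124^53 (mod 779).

534

Mod 19: 124 ≡ 10; by Fermat, exponent reduces to 53 mod 18 = 17; 10^17 ≡ 2 (mod 19).
Mod 41: 124 ≡ 1; by Fermat, exponent reduces to 53 mod 40 = 13; 1^13 ≡ 1 (mod 41).
Combine by CRT: x ≡ 2 (mod 19), x ≡ 1 (mod 41) ⇒ x ≡ 534 (mod 779).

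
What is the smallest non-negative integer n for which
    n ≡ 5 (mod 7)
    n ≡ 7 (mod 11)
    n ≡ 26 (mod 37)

The moduli are pairwise coprime; M = 7·11·37 = 2849.
M/7 = 407; 407 ≡ 1 (mod 7), inverse 1.
M/11 = 259; 259 ≡ 6 (mod 11); 6·2 ≡ 1, so inverse 2.
M/37 = 77; 77 ≡ 3 (mod 37); 3·25 ≡ 1, so inverse 25.
n ≡ 5·407·1 + 7·259·2 + 26·77·25 = 55711.
55711 mod 2849 = 1580.

1580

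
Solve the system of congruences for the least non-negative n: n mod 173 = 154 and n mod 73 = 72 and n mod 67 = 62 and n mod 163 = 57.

13277385

The moduli are pairwise coprime; M = 173·73·67·163 = 137921309.
M/173 = 797233; 797233 ≡ 49 (mod 173); 49·113 ≡ 1, so inverse 113.
M/73 = 1889333; 1889333 ≡ 20 (mod 73); 20·11 ≡ 1, so inverse 11.
M/67 = 2058527; 2058527 ≡ 19 (mod 67); 19·60 ≡ 1, so inverse 60.
M/163 = 846143; 846143 ≡ 10 (mod 163); 10·49 ≡ 1, so inverse 49.
n ≡ 154·797233·113 + 72·1889333·11 + 62·2058527·60 + 57·846143·49 = 25390798241.
25390798241 mod 137921309 = 13277385.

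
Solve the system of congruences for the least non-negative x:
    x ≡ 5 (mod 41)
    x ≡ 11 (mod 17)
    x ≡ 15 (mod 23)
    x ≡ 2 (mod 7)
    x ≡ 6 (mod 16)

The moduli are pairwise coprime; N = 41·17·23·7·16 = 1795472.
N/41 = 43792; 43792 ≡ 4 (mod 41); 4·31 ≡ 1, so inverse 31.
N/17 = 105616; 105616 ≡ 12 (mod 17); 12·10 ≡ 1, so inverse 10.
N/23 = 78064; 78064 ≡ 2 (mod 23); 2·12 ≡ 1, so inverse 12.
N/7 = 256496; 256496 ≡ 2 (mod 7); 2·4 ≡ 1, so inverse 4.
N/16 = 112217; 112217 ≡ 9 (mod 16); 9·9 ≡ 1, so inverse 9.
x ≡ 5·43792·31 + 11·105616·10 + 15·78064·12 + 2·256496·4 + 6·112217·9 = 40568726.
40568726 mod 1795472 = 1068342.

1068342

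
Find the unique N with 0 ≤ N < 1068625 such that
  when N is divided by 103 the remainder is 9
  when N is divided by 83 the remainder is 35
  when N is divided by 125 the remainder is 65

From N ≡ 9 (mod 103) write N = 9 + 103t. Substituting into N ≡ 35 (mod 83) gives 103t ≡ 26 (mod 83), and since 20⁻¹ ≡ 54 (mod 83), t ≡ 76. Hence N ≡ 9 + 103·76 = 7837 (mod 8549).
From N ≡ 7837 (mod 8549) write N = 7837 + 8549t. Substituting into N ≡ 65 (mod 125) gives 8549t ≡ 103 (mod 125), and since 49⁻¹ ≡ 74 (mod 125), t ≡ 122. Hence N ≡ 7837 + 8549·122 = 1050815 (mod 1068625).

1050815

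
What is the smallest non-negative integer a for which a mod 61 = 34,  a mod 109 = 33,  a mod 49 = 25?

8208

The moduli are pairwise coprime; N = 61·109·49 = 325801.
N/61 = 5341; 5341 ≡ 34 (mod 61); 34·9 ≡ 1, so inverse 9.
N/109 = 2989; 2989 ≡ 46 (mod 109); 46·64 ≡ 1, so inverse 64.
N/49 = 6649; 6649 ≡ 34 (mod 49); 34·13 ≡ 1, so inverse 13.
a ≡ 34·5341·9 + 33·2989·64 + 25·6649·13 = 10108039.
10108039 mod 325801 = 8208.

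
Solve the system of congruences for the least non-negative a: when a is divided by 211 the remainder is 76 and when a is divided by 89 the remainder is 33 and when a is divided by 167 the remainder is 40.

243359

From a ≡ 76 (mod 211) write a = 76 + 211t. Substituting into a ≡ 33 (mod 89) gives 211t ≡ 46 (mod 89), and since 33⁻¹ ≡ 27 (mod 89), t ≡ 85. Hence a ≡ 76 + 211·85 = 18011 (mod 18779).
From a ≡ 18011 (mod 18779) write a = 18011 + 18779t. Substituting into a ≡ 40 (mod 167) gives 18779t ≡ 65 (mod 167), and since 75⁻¹ ≡ 49 (mod 167), t ≡ 12. Hence a ≡ 18011 + 18779·12 = 243359 (mod 3136093).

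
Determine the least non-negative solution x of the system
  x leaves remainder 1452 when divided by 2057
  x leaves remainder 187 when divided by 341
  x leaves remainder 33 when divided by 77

gcd(2057, 341) = 11 and 11 | (187 − 1452), so the pair is consistent; merging gives x ≡ 19965 (mod 63767), where 63767 = lcm(2057, 341).
gcd(63767, 77) = 11 and 11 | (33 − 19965), so the pair is consistent; merging gives x ≡ 83732 (mod 446369), where 446369 = lcm(63767, 77).
The solution is unique modulo lcm(2057, 341, 77) = 446369.

83732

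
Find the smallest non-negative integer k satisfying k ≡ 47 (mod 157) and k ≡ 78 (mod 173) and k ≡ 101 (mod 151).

1376466

The moduli are pairwise coprime; N = 157·173·151 = 4101311.
N/157 = 26123; 26123 ≡ 61 (mod 157); 61·139 ≡ 1, so inverse 139.
N/173 = 23707; 23707 ≡ 6 (mod 173); 6·29 ≡ 1, so inverse 29.
N/151 = 27161; 27161 ≡ 132 (mod 151); 132·143 ≡ 1, so inverse 143.
k ≡ 47·26123·139 + 78·23707·29 + 101·27161·143 = 616573116.
616573116 mod 4101311 = 1376466.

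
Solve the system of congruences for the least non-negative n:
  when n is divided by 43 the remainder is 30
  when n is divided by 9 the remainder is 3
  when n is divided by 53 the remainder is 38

The moduli are pairwise coprime; M = 43·9·53 = 20511.
M/43 = 477; 477 ≡ 4 (mod 43); 4·11 ≡ 1, so inverse 11.
M/9 = 2279; 2279 ≡ 2 (mod 9); 2·5 ≡ 1, so inverse 5.
M/53 = 387; 387 ≡ 16 (mod 53); 16·10 ≡ 1, so inverse 10.
n ≡ 30·477·11 + 3·2279·5 + 38·387·10 = 338655.
338655 mod 20511 = 10479.

10479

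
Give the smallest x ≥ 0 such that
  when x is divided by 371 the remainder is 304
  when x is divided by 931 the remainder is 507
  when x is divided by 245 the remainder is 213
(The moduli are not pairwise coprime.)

94538

Combine the congruences pairwise.
gcd(371, 931) = 7 and 7 | (507 − 304), so the pair is consistent; merging gives x ≡ 45195 (mod 49343), where 49343 = lcm(371, 931).
gcd(49343, 245) = 49 and 49 | (213 − 45195), so the pair is consistent; merging gives x ≡ 94538 (mod 246715), where 246715 = lcm(49343, 245).
The solution is unique modulo lcm(371, 931, 245) = 246715.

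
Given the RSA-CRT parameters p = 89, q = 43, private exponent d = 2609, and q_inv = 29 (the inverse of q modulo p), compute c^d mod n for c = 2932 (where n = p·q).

d_p = d mod (p−1) = 2609 mod 88 = 57; d_q = d mod (q−1) = 5.
m₁ = c^(d_p) mod p: c ≡ 84 (mod 89), and 84^57 mod 89 = 49.
m₂ = c^(d_q) mod q: c ≡ 8 (mod 43), and 8^5 mod 43 = 2.
h = q_inv·(m₁ − m₂) mod p = 29·(49 − 2) mod 89 = 28.
m = m₂ + h·q = 2 + 28·43 = 1206.

1206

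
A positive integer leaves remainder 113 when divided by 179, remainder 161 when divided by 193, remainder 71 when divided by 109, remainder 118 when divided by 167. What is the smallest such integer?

From N ≡ 113 (mod 179) write N = 113 + 179t. Substituting into N ≡ 161 (mod 193) gives 179t ≡ 48 (mod 193), and since 179⁻¹ ≡ 124 (mod 193), t ≡ 162. Hence N ≡ 113 + 179·162 = 29111 (mod 34547).
From N ≡ 29111 (mod 34547) write N = 29111 + 34547t. Substituting into N ≡ 71 (mod 109) gives 34547t ≡ 63 (mod 109), and since 103⁻¹ ≡ 18 (mod 109), t ≡ 44. Hence N ≡ 29111 + 34547·44 = 1549179 (mod 3765623).
From N ≡ 1549179 (mod 3765623) write N = 1549179 + 3765623t. Substituting into N ≡ 118 (mod 167) gives 3765623t ≡ 31 (mod 167), and since 107⁻¹ ≡ 64 (mod 167), t ≡ 147. Hence N ≡ 1549179 + 3765623·147 = 555095760 (mod 628859041).

555095760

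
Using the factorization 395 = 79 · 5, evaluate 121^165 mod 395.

21

Mod 79: 121 ≡ 42; by Fermat, exponent reduces to 165 mod 78 = 9; 42^9 ≡ 21 (mod 79).
Mod 5: 121 ≡ 1; by Fermat, exponent reduces to 165 mod 4 = 1; 1^1 ≡ 1 (mod 5).
Combine by CRT: x ≡ 21 (mod 79), x ≡ 1 (mod 5) ⇒ x ≡ 21 (mod 395).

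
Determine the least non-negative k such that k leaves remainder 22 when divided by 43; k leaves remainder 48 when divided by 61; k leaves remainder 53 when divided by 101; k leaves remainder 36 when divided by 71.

17864630

The moduli are pairwise coprime; N = 43·61·101·71 = 18809533.
N/43 = 437431; 437431 ≡ 35 (mod 43); 35·16 ≡ 1, so inverse 16.
N/61 = 308353; 308353 ≡ 59 (mod 61); 59·30 ≡ 1, so inverse 30.
N/101 = 186233; 186233 ≡ 90 (mod 101); 90·55 ≡ 1, so inverse 55.
N/71 = 264923; 264923 ≡ 22 (mod 71); 22·42 ≡ 1, so inverse 42.
k ≡ 22·437431·16 + 48·308353·30 + 53·186233·55 + 36·264923·42 = 1541436803.
1541436803 mod 18809533 = 17864630.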